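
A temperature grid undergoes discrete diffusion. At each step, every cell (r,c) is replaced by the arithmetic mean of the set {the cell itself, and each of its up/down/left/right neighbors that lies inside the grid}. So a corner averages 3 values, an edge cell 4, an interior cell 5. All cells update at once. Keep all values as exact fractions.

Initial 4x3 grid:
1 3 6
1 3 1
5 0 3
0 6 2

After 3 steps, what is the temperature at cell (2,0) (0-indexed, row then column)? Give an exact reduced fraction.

Answer: 323/144

Derivation:
Step 1: cell (2,0) = 3/2
Step 2: cell (2,0) = 83/30
Step 3: cell (2,0) = 323/144
Full grid after step 3:
  4861/2160 881/320 1469/540
  887/360 23/10 4123/1440
  323/144 3289/1200 703/288
  1501/540 1793/720 6139/2160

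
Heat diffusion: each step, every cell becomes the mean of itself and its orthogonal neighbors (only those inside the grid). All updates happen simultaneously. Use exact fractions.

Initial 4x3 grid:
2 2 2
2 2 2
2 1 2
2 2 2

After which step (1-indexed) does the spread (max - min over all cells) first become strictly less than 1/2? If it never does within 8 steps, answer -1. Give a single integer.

Answer: 1

Derivation:
Step 1: max=2, min=7/4, spread=1/4
  -> spread < 1/2 first at step 1
Step 2: max=2, min=177/100, spread=23/100
Step 3: max=787/400, min=8789/4800, spread=131/960
Step 4: max=14009/7200, min=79849/43200, spread=841/8640
Step 5: max=2786627/1440000, min=32017949/17280000, spread=56863/691200
Step 6: max=24930457/12960000, min=289505659/155520000, spread=386393/6220800
Step 7: max=9947641187/5184000000, min=116022276869/62208000000, spread=26795339/497664000
Step 8: max=594993850333/311040000000, min=6981144285871/3732480000000, spread=254051069/5971968000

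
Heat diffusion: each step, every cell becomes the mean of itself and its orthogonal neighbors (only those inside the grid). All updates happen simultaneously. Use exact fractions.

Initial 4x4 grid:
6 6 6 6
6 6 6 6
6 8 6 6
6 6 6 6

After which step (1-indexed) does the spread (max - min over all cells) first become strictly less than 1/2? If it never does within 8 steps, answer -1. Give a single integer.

Step 1: max=13/2, min=6, spread=1/2
Step 2: max=161/25, min=6, spread=11/25
  -> spread < 1/2 first at step 2
Step 3: max=7567/1200, min=6, spread=367/1200
Step 4: max=33971/5400, min=1813/300, spread=1337/5400
Step 5: max=1013669/162000, min=54469/9000, spread=33227/162000
Step 6: max=30374327/4860000, min=328049/54000, spread=849917/4860000
Step 7: max=908514347/145800000, min=4928533/810000, spread=21378407/145800000
Step 8: max=27210462371/4374000000, min=1481688343/243000000, spread=540072197/4374000000

Answer: 2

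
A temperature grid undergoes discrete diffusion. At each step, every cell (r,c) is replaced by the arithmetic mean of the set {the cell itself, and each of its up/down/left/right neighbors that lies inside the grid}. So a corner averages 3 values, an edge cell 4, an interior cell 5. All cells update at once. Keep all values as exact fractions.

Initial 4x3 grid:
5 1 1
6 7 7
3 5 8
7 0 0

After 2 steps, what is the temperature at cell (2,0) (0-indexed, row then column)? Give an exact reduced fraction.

Step 1: cell (2,0) = 21/4
Step 2: cell (2,0) = 553/120
Full grid after step 2:
  17/4 157/40 49/12
  197/40 243/50 379/80
  553/120 461/100 1081/240
  139/36 17/5 32/9

Answer: 553/120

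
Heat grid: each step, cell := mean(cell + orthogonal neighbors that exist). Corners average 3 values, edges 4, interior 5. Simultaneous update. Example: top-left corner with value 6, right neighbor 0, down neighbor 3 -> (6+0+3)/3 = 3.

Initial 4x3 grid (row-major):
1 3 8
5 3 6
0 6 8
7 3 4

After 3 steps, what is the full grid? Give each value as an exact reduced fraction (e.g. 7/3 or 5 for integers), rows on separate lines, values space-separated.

After step 1:
  3 15/4 17/3
  9/4 23/5 25/4
  9/2 4 6
  10/3 5 5
After step 2:
  3 1021/240 47/9
  287/80 417/100 1351/240
  169/48 241/50 85/16
  77/18 13/3 16/3
After step 3:
  1301/360 59927/14400 2719/540
  8567/2400 26953/6000 36601/7200
  29171/7200 6647/1500 4219/800
  1747/432 2111/450 719/144

Answer: 1301/360 59927/14400 2719/540
8567/2400 26953/6000 36601/7200
29171/7200 6647/1500 4219/800
1747/432 2111/450 719/144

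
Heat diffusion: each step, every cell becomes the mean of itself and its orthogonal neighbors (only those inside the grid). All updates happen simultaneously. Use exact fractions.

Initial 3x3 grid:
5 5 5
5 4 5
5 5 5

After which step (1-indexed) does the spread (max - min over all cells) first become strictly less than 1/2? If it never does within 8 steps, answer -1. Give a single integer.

Step 1: max=5, min=19/4, spread=1/4
  -> spread < 1/2 first at step 1
Step 2: max=391/80, min=119/25, spread=51/400
Step 3: max=1753/360, min=23177/4800, spread=589/14400
Step 4: max=1398919/288000, min=145057/30000, spread=31859/1440000
Step 5: max=8735279/1800000, min=83708393/17280000, spread=751427/86400000
Step 6: max=5028936871/1036800000, min=523365313/108000000, spread=23149331/5184000000
Step 7: max=31425068111/6480000000, min=301557345737/62208000000, spread=616540643/311040000000
Step 8: max=18098467991239/3732480000000, min=1884887546017/388800000000, spread=17737747379/18662400000000

Answer: 1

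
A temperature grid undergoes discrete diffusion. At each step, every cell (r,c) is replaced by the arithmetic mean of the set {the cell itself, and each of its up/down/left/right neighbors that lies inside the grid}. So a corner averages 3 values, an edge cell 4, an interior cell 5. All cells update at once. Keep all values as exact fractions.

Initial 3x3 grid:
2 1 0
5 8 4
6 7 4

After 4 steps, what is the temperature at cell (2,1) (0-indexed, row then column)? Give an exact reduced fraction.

Step 1: cell (2,1) = 25/4
Step 2: cell (2,1) = 89/16
Step 3: cell (2,1) = 5071/960
Step 4: cell (2,1) = 95459/19200
Full grid after step 4:
  6463/1620 643681/172800 93913/25920
  786731/172800 316397/72000 179189/43200
  22103/4320 95459/19200 41041/8640

Answer: 95459/19200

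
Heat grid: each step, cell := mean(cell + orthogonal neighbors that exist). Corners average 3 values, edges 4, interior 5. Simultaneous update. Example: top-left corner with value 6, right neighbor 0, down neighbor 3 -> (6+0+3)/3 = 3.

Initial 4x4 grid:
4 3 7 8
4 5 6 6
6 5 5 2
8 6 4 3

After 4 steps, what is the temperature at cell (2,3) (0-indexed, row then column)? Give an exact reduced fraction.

Answer: 42427/9000

Derivation:
Step 1: cell (2,3) = 4
Step 2: cell (2,3) = 169/40
Step 3: cell (2,3) = 346/75
Step 4: cell (2,3) = 42427/9000
Full grid after step 4:
  314923/64800 217517/43200 391259/72000 120241/21600
  26917/5400 36769/7200 62191/12000 47513/9000
  144131/27000 926059/180000 98523/20000 42427/9000
  355489/64800 1133083/216000 37809/8000 96707/21600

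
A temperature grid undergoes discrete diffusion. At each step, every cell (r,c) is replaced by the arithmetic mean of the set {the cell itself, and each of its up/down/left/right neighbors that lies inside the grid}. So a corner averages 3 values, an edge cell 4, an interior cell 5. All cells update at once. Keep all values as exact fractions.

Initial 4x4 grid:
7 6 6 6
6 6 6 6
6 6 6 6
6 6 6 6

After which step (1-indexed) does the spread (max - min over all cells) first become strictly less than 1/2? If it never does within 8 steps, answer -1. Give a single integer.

Answer: 1

Derivation:
Step 1: max=19/3, min=6, spread=1/3
  -> spread < 1/2 first at step 1
Step 2: max=113/18, min=6, spread=5/18
Step 3: max=1337/216, min=6, spread=41/216
Step 4: max=39923/6480, min=6, spread=1043/6480
Step 5: max=1191953/194400, min=6, spread=25553/194400
Step 6: max=35663459/5832000, min=108079/18000, spread=645863/5832000
Step 7: max=1067401691/174960000, min=720971/120000, spread=16225973/174960000
Step 8: max=31970277983/5248800000, min=324701/54000, spread=409340783/5248800000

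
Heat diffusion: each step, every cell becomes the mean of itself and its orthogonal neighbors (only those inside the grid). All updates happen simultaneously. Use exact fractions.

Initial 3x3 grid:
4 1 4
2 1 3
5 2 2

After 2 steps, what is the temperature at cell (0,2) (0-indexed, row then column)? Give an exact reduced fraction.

Step 1: cell (0,2) = 8/3
Step 2: cell (0,2) = 23/9
Full grid after step 2:
  47/18 93/40 23/9
  38/15 123/50 93/40
  17/6 289/120 22/9

Answer: 23/9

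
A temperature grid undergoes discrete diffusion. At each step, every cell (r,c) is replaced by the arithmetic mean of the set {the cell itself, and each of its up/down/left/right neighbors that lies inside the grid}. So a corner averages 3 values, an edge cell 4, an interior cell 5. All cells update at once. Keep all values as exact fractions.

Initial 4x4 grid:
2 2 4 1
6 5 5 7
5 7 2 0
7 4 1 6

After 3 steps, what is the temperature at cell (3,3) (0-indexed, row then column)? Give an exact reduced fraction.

Answer: 343/108

Derivation:
Step 1: cell (3,3) = 7/3
Step 2: cell (3,3) = 28/9
Step 3: cell (3,3) = 343/108
Full grid after step 3:
  109/27 27797/7200 2909/800 2647/720
  32447/7200 6389/1500 1569/400 1417/400
  36191/7200 217/48 1406/375 12541/3600
  10871/2160 16183/3600 13291/3600 343/108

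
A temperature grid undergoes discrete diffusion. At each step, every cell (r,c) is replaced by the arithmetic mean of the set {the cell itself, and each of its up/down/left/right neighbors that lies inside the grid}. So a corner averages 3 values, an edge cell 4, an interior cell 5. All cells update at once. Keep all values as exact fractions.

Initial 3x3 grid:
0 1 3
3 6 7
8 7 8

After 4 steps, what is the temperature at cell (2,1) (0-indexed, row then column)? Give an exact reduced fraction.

Step 1: cell (2,1) = 29/4
Step 2: cell (2,1) = 1523/240
Step 3: cell (2,1) = 86401/14400
Step 4: cell (2,1) = 4844747/864000
Full grid after step 4:
  491641/129600 574687/144000 285583/64800
  3865247/864000 217883/45000 41059/8000
  113911/21600 4844747/864000 758191/129600

Answer: 4844747/864000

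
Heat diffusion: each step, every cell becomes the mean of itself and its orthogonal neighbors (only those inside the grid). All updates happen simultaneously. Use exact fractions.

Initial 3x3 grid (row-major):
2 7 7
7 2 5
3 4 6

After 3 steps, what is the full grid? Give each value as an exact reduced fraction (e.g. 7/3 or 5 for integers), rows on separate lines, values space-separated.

Answer: 517/108 6971/1440 1145/216
2087/480 5809/1200 1759/360
1901/432 12607/2880 697/144

Derivation:
After step 1:
  16/3 9/2 19/3
  7/2 5 5
  14/3 15/4 5
After step 2:
  40/9 127/24 95/18
  37/8 87/20 16/3
  143/36 221/48 55/12
After step 3:
  517/108 6971/1440 1145/216
  2087/480 5809/1200 1759/360
  1901/432 12607/2880 697/144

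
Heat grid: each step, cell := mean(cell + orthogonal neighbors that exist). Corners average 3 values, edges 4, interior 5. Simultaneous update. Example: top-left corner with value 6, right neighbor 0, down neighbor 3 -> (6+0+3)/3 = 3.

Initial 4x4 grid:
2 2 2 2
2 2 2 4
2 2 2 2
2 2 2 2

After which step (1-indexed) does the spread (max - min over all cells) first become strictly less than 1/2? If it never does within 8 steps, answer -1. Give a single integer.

Answer: 3

Derivation:
Step 1: max=8/3, min=2, spread=2/3
Step 2: max=151/60, min=2, spread=31/60
Step 3: max=1291/540, min=2, spread=211/540
  -> spread < 1/2 first at step 3
Step 4: max=124843/54000, min=2, spread=16843/54000
Step 5: max=1110643/486000, min=9079/4500, spread=130111/486000
Step 6: max=32802367/14580000, min=547159/270000, spread=3255781/14580000
Step 7: max=975153691/437400000, min=551107/270000, spread=82360351/437400000
Step 8: max=28995316891/13122000000, min=99706441/48600000, spread=2074577821/13122000000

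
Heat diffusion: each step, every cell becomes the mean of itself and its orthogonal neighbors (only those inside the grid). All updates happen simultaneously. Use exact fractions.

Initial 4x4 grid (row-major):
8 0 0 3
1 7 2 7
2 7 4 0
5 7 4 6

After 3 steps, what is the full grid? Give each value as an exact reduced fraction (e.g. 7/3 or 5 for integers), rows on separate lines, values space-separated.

After step 1:
  3 15/4 5/4 10/3
  9/2 17/5 4 3
  15/4 27/5 17/5 17/4
  14/3 23/4 21/4 10/3
After step 2:
  15/4 57/20 37/12 91/36
  293/80 421/100 301/100 175/48
  1099/240 217/50 223/50 839/240
  85/18 79/15 133/30 77/18
After step 3:
  821/240 521/150 2581/900 1333/432
  9721/2400 7229/2000 22091/6000 22823/7200
  31147/7200 27427/6000 23687/6000 28583/7200
  10489/2160 8443/1800 8297/1800 8789/2160

Answer: 821/240 521/150 2581/900 1333/432
9721/2400 7229/2000 22091/6000 22823/7200
31147/7200 27427/6000 23687/6000 28583/7200
10489/2160 8443/1800 8297/1800 8789/2160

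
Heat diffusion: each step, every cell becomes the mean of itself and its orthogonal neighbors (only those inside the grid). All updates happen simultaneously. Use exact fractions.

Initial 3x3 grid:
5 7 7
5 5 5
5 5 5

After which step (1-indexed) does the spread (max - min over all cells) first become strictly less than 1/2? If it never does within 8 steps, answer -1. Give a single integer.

Step 1: max=19/3, min=5, spread=4/3
Step 2: max=107/18, min=5, spread=17/18
Step 3: max=6247/1080, min=461/90, spread=143/216
Step 4: max=366749/64800, min=7013/1350, spread=1205/2592
  -> spread < 1/2 first at step 4
Step 5: max=21739303/3888000, min=189541/36000, spread=10151/31104
Step 6: max=1292069141/233280000, min=51609209/9720000, spread=85517/373248
Step 7: max=77056390927/13996800000, min=6233753671/1166400000, spread=720431/4478976
Step 8: max=4602654194669/839808000000, min=15652161863/2916000000, spread=6069221/53747712

Answer: 4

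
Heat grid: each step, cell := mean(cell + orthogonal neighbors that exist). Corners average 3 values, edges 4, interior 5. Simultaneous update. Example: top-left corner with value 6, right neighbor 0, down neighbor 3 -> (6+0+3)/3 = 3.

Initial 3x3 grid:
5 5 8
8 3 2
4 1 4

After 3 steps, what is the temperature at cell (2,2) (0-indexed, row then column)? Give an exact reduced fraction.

Step 1: cell (2,2) = 7/3
Step 2: cell (2,2) = 115/36
Step 3: cell (2,2) = 7493/2160
Full grid after step 3:
  1217/240 7809/1600 1643/360
  8357/1800 12761/3000 58081/14400
  2207/540 13439/3600 7493/2160

Answer: 7493/2160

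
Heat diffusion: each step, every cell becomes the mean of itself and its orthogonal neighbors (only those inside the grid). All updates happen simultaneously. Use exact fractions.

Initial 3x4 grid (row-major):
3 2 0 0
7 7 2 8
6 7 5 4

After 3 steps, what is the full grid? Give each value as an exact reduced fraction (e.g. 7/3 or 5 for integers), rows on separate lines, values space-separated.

After step 1:
  4 3 1 8/3
  23/4 5 22/5 7/2
  20/3 25/4 9/2 17/3
After step 2:
  17/4 13/4 83/30 43/18
  257/48 122/25 92/25 487/120
  56/9 269/48 1249/240 41/9
After step 3:
  617/144 284/75 10877/3600 3317/1080
  74543/14400 13661/3000 24707/6000 26429/7200
  1237/216 39439/7200 34279/7200 9949/2160

Answer: 617/144 284/75 10877/3600 3317/1080
74543/14400 13661/3000 24707/6000 26429/7200
1237/216 39439/7200 34279/7200 9949/2160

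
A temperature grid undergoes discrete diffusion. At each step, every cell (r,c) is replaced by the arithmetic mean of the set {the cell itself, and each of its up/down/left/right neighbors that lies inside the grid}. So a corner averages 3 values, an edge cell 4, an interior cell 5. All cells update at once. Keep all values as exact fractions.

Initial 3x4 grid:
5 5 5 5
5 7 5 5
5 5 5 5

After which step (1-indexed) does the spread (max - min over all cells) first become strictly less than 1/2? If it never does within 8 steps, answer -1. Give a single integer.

Answer: 2

Derivation:
Step 1: max=11/2, min=5, spread=1/2
Step 2: max=273/50, min=5, spread=23/50
  -> spread < 1/2 first at step 2
Step 3: max=12811/2400, min=1013/200, spread=131/480
Step 4: max=114551/21600, min=18391/3600, spread=841/4320
Step 5: max=45742051/8640000, min=3693373/720000, spread=56863/345600
Step 6: max=410334341/77760000, min=33389543/6480000, spread=386393/3110400
Step 7: max=163913723131/31104000000, min=13380358813/2592000000, spread=26795339/248832000
Step 8: max=9815015714129/1866240000000, min=804686149667/155520000000, spread=254051069/2985984000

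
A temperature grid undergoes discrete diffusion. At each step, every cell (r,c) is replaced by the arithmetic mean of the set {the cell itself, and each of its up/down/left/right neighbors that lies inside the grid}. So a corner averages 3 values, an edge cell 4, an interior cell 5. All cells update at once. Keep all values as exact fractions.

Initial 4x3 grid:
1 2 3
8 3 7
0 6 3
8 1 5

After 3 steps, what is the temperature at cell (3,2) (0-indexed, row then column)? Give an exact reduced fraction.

Step 1: cell (3,2) = 3
Step 2: cell (3,2) = 53/12
Step 3: cell (3,2) = 2767/720
Full grid after step 3:
  7987/2160 48881/14400 1417/360
  1603/450 1564/375 9091/2400
  5123/1200 7503/2000 10471/2400
  457/120 1277/300 2767/720

Answer: 2767/720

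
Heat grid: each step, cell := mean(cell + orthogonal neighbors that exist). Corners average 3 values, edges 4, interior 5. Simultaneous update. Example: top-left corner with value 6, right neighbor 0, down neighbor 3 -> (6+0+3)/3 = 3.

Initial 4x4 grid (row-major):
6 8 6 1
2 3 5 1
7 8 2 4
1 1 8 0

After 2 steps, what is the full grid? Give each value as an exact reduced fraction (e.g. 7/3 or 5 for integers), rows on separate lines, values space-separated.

After step 1:
  16/3 23/4 5 8/3
  9/2 26/5 17/5 11/4
  9/2 21/5 27/5 7/4
  3 9/2 11/4 4
After step 2:
  187/36 1277/240 1009/240 125/36
  293/60 461/100 87/20 317/120
  81/20 119/25 7/2 139/40
  4 289/80 333/80 17/6

Answer: 187/36 1277/240 1009/240 125/36
293/60 461/100 87/20 317/120
81/20 119/25 7/2 139/40
4 289/80 333/80 17/6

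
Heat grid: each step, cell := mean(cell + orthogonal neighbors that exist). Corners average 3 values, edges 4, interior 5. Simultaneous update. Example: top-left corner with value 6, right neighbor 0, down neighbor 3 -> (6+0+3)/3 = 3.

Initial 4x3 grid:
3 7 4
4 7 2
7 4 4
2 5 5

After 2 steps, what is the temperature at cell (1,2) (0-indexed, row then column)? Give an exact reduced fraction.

Answer: 257/60

Derivation:
Step 1: cell (1,2) = 17/4
Step 2: cell (1,2) = 257/60
Full grid after step 2:
  91/18 381/80 83/18
  569/120 499/100 257/60
  587/120 111/25 271/60
  155/36 281/60 149/36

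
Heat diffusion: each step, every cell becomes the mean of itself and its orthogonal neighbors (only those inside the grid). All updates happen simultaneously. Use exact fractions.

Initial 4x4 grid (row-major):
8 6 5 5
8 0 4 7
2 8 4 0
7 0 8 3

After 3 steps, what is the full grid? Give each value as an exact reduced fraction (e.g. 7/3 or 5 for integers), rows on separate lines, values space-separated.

After step 1:
  22/3 19/4 5 17/3
  9/2 26/5 4 4
  25/4 14/5 24/5 7/2
  3 23/4 15/4 11/3
After step 2:
  199/36 1337/240 233/48 44/9
  1397/240 17/4 23/5 103/24
  331/80 124/25 377/100 479/120
  5 153/40 539/120 131/36
After step 3:
  6091/1080 7273/1440 7169/1440 2021/432
  1421/288 15121/3000 26119/6000 3199/720
  11951/2400 8377/2000 1636/375 14123/3600
  1037/240 5483/1200 14153/3600 1091/270

Answer: 6091/1080 7273/1440 7169/1440 2021/432
1421/288 15121/3000 26119/6000 3199/720
11951/2400 8377/2000 1636/375 14123/3600
1037/240 5483/1200 14153/3600 1091/270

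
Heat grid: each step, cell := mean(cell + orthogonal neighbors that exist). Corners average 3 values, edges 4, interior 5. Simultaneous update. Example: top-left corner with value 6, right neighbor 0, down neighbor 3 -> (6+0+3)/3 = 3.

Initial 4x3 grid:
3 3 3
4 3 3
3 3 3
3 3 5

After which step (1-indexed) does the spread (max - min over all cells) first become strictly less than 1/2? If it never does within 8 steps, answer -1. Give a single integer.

Step 1: max=11/3, min=3, spread=2/3
Step 2: max=32/9, min=3, spread=5/9
Step 3: max=365/108, min=1117/360, spread=299/1080
  -> spread < 1/2 first at step 3
Step 4: max=217177/64800, min=33647/10800, spread=3059/12960
Step 5: max=12842333/3888000, min=10191859/3240000, spread=3060511/19440000
Step 6: max=766995727/233280000, min=15358349/4860000, spread=1191799/9331200
Step 7: max=45763796693/13996800000, min=36964533079/11664000000, spread=7031784991/69984000000
Step 8: max=2738071154287/839808000000, min=2224576782011/699840000000, spread=342895079369/4199040000000

Answer: 3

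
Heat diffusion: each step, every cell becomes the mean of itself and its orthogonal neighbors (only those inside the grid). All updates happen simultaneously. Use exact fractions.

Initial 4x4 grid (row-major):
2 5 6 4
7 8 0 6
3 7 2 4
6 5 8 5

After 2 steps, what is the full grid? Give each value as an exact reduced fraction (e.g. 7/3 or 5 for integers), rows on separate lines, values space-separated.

After step 1:
  14/3 21/4 15/4 16/3
  5 27/5 22/5 7/2
  23/4 5 21/5 17/4
  14/3 13/2 5 17/3
After step 2:
  179/36 143/30 281/60 151/36
  1249/240 501/100 17/4 1049/240
  245/48 537/100 457/100 1057/240
  203/36 127/24 641/120 179/36

Answer: 179/36 143/30 281/60 151/36
1249/240 501/100 17/4 1049/240
245/48 537/100 457/100 1057/240
203/36 127/24 641/120 179/36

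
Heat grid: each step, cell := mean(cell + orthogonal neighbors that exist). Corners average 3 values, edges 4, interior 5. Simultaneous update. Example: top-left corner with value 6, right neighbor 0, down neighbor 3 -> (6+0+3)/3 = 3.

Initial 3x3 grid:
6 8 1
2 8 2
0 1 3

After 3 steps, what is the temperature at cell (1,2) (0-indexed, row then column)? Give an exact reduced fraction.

Answer: 26227/7200

Derivation:
Step 1: cell (1,2) = 7/2
Step 2: cell (1,2) = 401/120
Step 3: cell (1,2) = 26227/7200
Full grid after step 3:
  9647/2160 21793/4800 8917/2160
  3469/900 7341/2000 26227/7200
  59/20 607/200 349/120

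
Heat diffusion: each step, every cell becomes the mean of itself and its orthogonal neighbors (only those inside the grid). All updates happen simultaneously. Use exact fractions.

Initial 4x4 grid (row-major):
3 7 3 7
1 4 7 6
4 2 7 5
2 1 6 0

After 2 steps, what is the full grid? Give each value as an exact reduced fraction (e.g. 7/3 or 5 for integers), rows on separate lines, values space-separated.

After step 1:
  11/3 17/4 6 16/3
  3 21/5 27/5 25/4
  9/4 18/5 27/5 9/2
  7/3 11/4 7/2 11/3
After step 2:
  131/36 1087/240 1259/240 211/36
  787/240 409/100 109/20 1289/240
  671/240 91/25 112/25 1189/240
  22/9 731/240 919/240 35/9

Answer: 131/36 1087/240 1259/240 211/36
787/240 409/100 109/20 1289/240
671/240 91/25 112/25 1189/240
22/9 731/240 919/240 35/9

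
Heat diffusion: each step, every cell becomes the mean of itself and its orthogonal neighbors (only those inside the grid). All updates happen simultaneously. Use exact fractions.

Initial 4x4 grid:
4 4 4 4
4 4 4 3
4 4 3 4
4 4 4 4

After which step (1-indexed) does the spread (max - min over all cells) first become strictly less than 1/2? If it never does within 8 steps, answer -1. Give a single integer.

Step 1: max=4, min=7/2, spread=1/2
Step 2: max=4, min=871/240, spread=89/240
  -> spread < 1/2 first at step 2
Step 3: max=4, min=8899/2400, spread=701/2400
Step 4: max=15851/4000, min=161831/43200, spread=46799/216000
Step 5: max=213329/54000, min=8143303/2160000, spread=389857/2160000
Step 6: max=212273/54000, min=736640041/194400000, spread=27542759/194400000
Step 7: max=19049989/4860000, min=7386828799/1944000000, spread=77722267/648000000
Step 8: max=18998729029/4860000000, min=222277622899/58320000000, spread=5707125449/58320000000

Answer: 2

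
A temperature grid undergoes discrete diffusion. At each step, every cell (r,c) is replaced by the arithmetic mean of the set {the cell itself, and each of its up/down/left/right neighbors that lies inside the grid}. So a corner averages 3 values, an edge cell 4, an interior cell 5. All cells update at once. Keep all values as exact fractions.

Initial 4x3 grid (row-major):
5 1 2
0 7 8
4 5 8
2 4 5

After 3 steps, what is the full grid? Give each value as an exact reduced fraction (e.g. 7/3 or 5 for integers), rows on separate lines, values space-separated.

Answer: 1187/360 57491/14400 4721/1080
9101/2400 25399/6000 36853/7200
27233/7200 4789/1000 38083/7200
8591/2160 1801/400 11551/2160

Derivation:
After step 1:
  2 15/4 11/3
  4 21/5 25/4
  11/4 28/5 13/2
  10/3 4 17/3
After step 2:
  13/4 817/240 41/9
  259/80 119/25 1237/240
  941/240 461/100 1441/240
  121/36 93/20 97/18
After step 3:
  1187/360 57491/14400 4721/1080
  9101/2400 25399/6000 36853/7200
  27233/7200 4789/1000 38083/7200
  8591/2160 1801/400 11551/2160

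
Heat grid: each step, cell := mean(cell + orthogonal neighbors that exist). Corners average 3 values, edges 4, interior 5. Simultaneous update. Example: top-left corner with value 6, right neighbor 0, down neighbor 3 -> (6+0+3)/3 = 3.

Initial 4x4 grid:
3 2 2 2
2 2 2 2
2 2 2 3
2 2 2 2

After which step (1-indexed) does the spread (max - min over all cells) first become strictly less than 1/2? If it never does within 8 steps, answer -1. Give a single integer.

Step 1: max=7/3, min=2, spread=1/3
  -> spread < 1/2 first at step 1
Step 2: max=41/18, min=2, spread=5/18
Step 3: max=2371/1080, min=97/48, spread=377/2160
Step 4: max=14003/6480, min=4901/2400, spread=7703/64800
Step 5: max=2082643/972000, min=444301/216000, spread=166577/1944000
Step 6: max=62090347/29160000, min=13413071/6480000, spread=692611/11664000
Step 7: max=1857032281/874800000, min=8979601/4320000, spread=77326157/1749600000
Step 8: max=92706732959/43740000000, min=12163488103/5832000000, spread=2961144373/87480000000

Answer: 1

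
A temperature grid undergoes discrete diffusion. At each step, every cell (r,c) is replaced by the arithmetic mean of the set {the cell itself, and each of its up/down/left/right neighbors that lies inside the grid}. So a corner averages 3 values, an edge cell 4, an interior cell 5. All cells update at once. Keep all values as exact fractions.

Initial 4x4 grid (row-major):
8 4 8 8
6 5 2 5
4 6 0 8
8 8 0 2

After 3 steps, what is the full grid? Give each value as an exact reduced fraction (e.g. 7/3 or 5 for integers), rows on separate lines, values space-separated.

After step 1:
  6 25/4 11/2 7
  23/4 23/5 4 23/4
  6 23/5 16/5 15/4
  20/3 11/2 5/2 10/3
After step 2:
  6 447/80 91/16 73/12
  447/80 126/25 461/100 41/8
  1381/240 239/50 361/100 481/120
  109/18 289/60 109/30 115/36
After step 3:
  229/40 4463/800 13181/2400 811/144
  13429/2400 5121/1000 9629/2000 1487/300
  39919/7200 28801/6000 2477/600 1793/450
  11971/2160 17357/3600 13729/3600 3901/1080

Answer: 229/40 4463/800 13181/2400 811/144
13429/2400 5121/1000 9629/2000 1487/300
39919/7200 28801/6000 2477/600 1793/450
11971/2160 17357/3600 13729/3600 3901/1080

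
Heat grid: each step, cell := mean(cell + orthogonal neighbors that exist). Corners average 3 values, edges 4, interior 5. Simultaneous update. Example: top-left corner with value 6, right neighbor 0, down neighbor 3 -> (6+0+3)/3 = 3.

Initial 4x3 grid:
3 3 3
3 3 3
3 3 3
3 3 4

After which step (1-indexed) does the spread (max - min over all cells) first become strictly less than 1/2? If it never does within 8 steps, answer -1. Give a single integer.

Step 1: max=10/3, min=3, spread=1/3
  -> spread < 1/2 first at step 1
Step 2: max=59/18, min=3, spread=5/18
Step 3: max=689/216, min=3, spread=41/216
Step 4: max=81977/25920, min=3, spread=4217/25920
Step 5: max=4874749/1555200, min=21679/7200, spread=38417/311040
Step 6: max=291136211/93312000, min=434597/144000, spread=1903471/18662400
Step 7: max=17397149089/5598720000, min=13075759/4320000, spread=18038617/223948800
Step 8: max=1041037782851/335923200000, min=1179326759/388800000, spread=883978523/13436928000

Answer: 1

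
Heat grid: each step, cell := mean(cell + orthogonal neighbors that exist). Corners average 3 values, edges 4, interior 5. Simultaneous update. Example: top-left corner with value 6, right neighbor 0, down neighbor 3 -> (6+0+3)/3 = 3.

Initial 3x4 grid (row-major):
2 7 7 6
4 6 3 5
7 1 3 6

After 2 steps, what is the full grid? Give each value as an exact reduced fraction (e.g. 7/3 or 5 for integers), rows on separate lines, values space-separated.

Answer: 175/36 1187/240 441/80 67/12
1037/240 47/10 23/5 307/60
13/3 157/40 509/120 155/36

Derivation:
After step 1:
  13/3 11/2 23/4 6
  19/4 21/5 24/5 5
  4 17/4 13/4 14/3
After step 2:
  175/36 1187/240 441/80 67/12
  1037/240 47/10 23/5 307/60
  13/3 157/40 509/120 155/36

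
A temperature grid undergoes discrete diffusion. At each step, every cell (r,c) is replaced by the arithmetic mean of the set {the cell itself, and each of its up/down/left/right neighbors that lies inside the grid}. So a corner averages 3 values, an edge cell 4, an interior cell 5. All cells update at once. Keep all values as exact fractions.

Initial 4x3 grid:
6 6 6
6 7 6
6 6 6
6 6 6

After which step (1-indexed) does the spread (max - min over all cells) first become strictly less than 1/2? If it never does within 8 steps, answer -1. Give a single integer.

Answer: 1

Derivation:
Step 1: max=25/4, min=6, spread=1/4
  -> spread < 1/2 first at step 1
Step 2: max=623/100, min=6, spread=23/100
Step 3: max=29611/4800, min=2413/400, spread=131/960
Step 4: max=265751/43200, min=43591/7200, spread=841/8640
Step 5: max=106222051/17280000, min=8733373/1440000, spread=56863/691200
Step 6: max=954654341/155520000, min=78749543/12960000, spread=386393/6220800
Step 7: max=381641723131/62208000000, min=31524358813/5184000000, spread=26795339/497664000
Step 8: max=22878695714129/3732480000000, min=1893326149667/311040000000, spread=254051069/5971968000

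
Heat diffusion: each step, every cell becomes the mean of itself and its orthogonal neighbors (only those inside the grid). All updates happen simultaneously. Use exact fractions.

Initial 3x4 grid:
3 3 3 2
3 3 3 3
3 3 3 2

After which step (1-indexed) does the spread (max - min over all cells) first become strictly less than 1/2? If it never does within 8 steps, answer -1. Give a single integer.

Step 1: max=3, min=5/2, spread=1/2
Step 2: max=3, min=95/36, spread=13/36
  -> spread < 1/2 first at step 2
Step 3: max=3, min=3883/1440, spread=437/1440
Step 4: max=857/288, min=8897/3240, spread=2977/12960
Step 5: max=6671/2250, min=14336179/5184000, spread=206761/1036800
Step 6: max=2121853/720000, min=867311321/311040000, spread=1973167/12441600
Step 7: max=95141239/32400000, min=52268791339/18662400000, spread=101302493/746496000
Step 8: max=22742658829/7776000000, min=3150434404001/1119744000000, spread=996067739/8957952000

Answer: 2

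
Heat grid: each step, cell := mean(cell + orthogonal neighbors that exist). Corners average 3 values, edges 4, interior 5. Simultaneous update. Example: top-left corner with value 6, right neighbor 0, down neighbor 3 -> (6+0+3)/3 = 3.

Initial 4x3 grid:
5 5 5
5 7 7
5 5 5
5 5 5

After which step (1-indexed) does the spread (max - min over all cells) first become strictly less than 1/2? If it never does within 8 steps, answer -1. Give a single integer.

Step 1: max=6, min=5, spread=1
Step 2: max=689/120, min=5, spread=89/120
Step 3: max=763/135, min=613/120, spread=587/1080
Step 4: max=363817/64800, min=6193/1200, spread=5879/12960
  -> spread < 1/2 first at step 4
Step 5: max=21637553/3888000, min=17599/3375, spread=272701/777600
Step 6: max=1290855967/233280000, min=34009247/6480000, spread=2660923/9331200
Step 7: max=77042529053/13996800000, min=228014797/43200000, spread=126629393/559872000
Step 8: max=4604655199927/839808000000, min=123630183307/23328000000, spread=1231748807/6718464000

Answer: 4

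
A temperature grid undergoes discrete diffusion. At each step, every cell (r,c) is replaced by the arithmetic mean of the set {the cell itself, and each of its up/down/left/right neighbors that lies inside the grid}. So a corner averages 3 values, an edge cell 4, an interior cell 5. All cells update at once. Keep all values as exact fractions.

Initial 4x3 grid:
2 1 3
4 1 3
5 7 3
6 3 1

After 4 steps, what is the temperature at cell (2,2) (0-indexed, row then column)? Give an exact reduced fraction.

Answer: 14089/4320

Derivation:
Step 1: cell (2,2) = 7/2
Step 2: cell (2,2) = 91/30
Step 3: cell (2,2) = 2399/720
Step 4: cell (2,2) = 14089/4320
Full grid after step 4:
  73013/25920 468437/172800 66413/25920
  71759/21600 218299/72000 63209/21600
  16469/4320 87383/24000 14089/4320
  21455/5184 8777/2304 18511/5184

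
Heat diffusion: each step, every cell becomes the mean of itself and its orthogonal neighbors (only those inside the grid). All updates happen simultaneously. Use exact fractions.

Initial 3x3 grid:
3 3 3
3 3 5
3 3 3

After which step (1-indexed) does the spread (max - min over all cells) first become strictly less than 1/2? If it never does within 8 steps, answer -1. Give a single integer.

Answer: 3

Derivation:
Step 1: max=11/3, min=3, spread=2/3
Step 2: max=427/120, min=3, spread=67/120
Step 3: max=3677/1080, min=307/100, spread=1807/5400
  -> spread < 1/2 first at step 3
Step 4: max=1453963/432000, min=8461/2700, spread=33401/144000
Step 5: max=12893933/3888000, min=853391/270000, spread=3025513/19440000
Step 6: max=5130526867/1555200000, min=45955949/14400000, spread=53531/497664
Step 7: max=305968925849/93312000000, min=12455116051/3888000000, spread=450953/5971968
Step 8: max=18305063560603/5598720000000, min=1500688610519/466560000000, spread=3799043/71663616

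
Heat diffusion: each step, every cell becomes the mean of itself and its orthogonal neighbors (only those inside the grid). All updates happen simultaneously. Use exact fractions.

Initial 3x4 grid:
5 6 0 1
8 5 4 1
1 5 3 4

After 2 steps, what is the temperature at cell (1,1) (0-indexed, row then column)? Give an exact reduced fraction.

Step 1: cell (1,1) = 28/5
Step 2: cell (1,1) = 409/100
Full grid after step 2:
  181/36 1121/240 601/240 71/36
  427/80 409/100 349/100 253/120
  155/36 533/120 383/120 55/18

Answer: 409/100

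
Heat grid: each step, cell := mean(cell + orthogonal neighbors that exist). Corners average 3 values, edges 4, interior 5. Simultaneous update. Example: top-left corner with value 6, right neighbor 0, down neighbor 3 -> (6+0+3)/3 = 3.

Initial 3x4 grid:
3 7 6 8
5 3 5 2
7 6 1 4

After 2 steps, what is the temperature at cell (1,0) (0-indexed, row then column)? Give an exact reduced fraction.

Answer: 207/40

Derivation:
Step 1: cell (1,0) = 9/2
Step 2: cell (1,0) = 207/40
Full grid after step 2:
  19/4 429/80 1199/240 199/36
  207/40 221/50 477/100 949/240
  59/12 389/80 839/240 133/36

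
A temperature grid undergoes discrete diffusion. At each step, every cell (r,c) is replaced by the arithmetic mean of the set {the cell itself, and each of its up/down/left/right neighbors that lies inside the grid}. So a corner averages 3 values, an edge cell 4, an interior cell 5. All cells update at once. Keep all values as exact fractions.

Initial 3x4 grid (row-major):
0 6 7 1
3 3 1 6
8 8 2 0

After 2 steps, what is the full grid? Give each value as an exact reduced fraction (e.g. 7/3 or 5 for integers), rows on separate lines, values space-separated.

After step 1:
  3 4 15/4 14/3
  7/2 21/5 19/5 2
  19/3 21/4 11/4 8/3
After step 2:
  7/2 299/80 973/240 125/36
  511/120 83/20 33/10 197/60
  181/36 139/30 217/60 89/36

Answer: 7/2 299/80 973/240 125/36
511/120 83/20 33/10 197/60
181/36 139/30 217/60 89/36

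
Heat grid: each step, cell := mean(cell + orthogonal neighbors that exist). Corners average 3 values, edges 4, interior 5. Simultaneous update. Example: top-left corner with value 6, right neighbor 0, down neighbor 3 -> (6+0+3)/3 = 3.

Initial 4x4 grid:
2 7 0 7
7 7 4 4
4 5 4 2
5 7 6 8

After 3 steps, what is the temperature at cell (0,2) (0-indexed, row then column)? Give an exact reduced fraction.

Step 1: cell (0,2) = 9/2
Step 2: cell (0,2) = 479/120
Step 3: cell (0,2) = 635/144
Full grid after step 3:
  2179/432 16711/3600 635/144 8773/2160
  36467/7200 30077/6000 26719/6000 6233/1440
  38531/7200 31103/6000 5917/1200 33869/7200
  11789/2160 1228/225 4783/900 11027/2160

Answer: 635/144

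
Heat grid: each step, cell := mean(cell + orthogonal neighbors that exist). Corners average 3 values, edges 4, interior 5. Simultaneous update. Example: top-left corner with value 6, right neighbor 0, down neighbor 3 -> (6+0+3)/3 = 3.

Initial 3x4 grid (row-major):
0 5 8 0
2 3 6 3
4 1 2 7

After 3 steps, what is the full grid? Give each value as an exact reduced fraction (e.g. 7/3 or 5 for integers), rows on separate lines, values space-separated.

After step 1:
  7/3 4 19/4 11/3
  9/4 17/5 22/5 4
  7/3 5/2 4 4
After step 2:
  103/36 869/240 1009/240 149/36
  619/240 331/100 411/100 241/60
  85/36 367/120 149/40 4
After step 3:
  1631/540 25193/7200 28933/7200 8899/2160
  40001/14400 10007/3000 23239/6000 14639/3600
  5759/2160 11209/3600 1117/300 1409/360

Answer: 1631/540 25193/7200 28933/7200 8899/2160
40001/14400 10007/3000 23239/6000 14639/3600
5759/2160 11209/3600 1117/300 1409/360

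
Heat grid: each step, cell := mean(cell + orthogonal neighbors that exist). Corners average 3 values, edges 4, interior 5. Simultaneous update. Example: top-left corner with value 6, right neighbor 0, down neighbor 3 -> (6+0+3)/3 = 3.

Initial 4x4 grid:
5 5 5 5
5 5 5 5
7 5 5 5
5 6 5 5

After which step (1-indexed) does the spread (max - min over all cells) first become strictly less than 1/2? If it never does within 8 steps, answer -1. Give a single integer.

Answer: 4

Derivation:
Step 1: max=6, min=5, spread=1
Step 2: max=113/20, min=5, spread=13/20
Step 3: max=2011/360, min=5, spread=211/360
Step 4: max=59041/10800, min=5, spread=5041/10800
  -> spread < 1/2 first at step 4
Step 5: max=1758643/324000, min=15079/3000, spread=130111/324000
Step 6: max=52242367/9720000, min=907159/180000, spread=3255781/9720000
Step 7: max=1558353691/291600000, min=911107/180000, spread=82360351/291600000
Step 8: max=46491316891/8748000000, min=164506441/32400000, spread=2074577821/8748000000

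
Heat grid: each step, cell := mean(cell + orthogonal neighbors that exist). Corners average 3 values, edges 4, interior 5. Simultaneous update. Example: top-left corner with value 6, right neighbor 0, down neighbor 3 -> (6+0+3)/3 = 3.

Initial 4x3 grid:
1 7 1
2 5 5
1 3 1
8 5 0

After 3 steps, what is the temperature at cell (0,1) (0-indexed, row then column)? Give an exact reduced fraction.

Step 1: cell (0,1) = 7/2
Step 2: cell (0,1) = 467/120
Step 3: cell (0,1) = 24769/7200
Full grid after step 3:
  7409/2160 24769/7200 7919/2160
  23369/7200 10451/3000 23219/7200
  25579/7200 2399/750 7343/2400
  1559/432 12287/3600 419/144

Answer: 24769/7200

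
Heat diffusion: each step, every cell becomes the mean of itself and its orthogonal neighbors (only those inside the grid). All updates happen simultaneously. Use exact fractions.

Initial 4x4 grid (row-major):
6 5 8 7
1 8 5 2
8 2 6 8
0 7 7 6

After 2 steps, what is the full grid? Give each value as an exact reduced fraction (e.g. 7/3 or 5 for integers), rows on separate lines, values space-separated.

Answer: 11/2 53/10 367/60 209/36
167/40 287/50 547/100 337/60
197/40 91/20 148/25 59/10
47/12 217/40 231/40 19/3

Derivation:
After step 1:
  4 27/4 25/4 17/3
  23/4 21/5 29/5 11/2
  11/4 31/5 28/5 11/2
  5 4 13/2 7
After step 2:
  11/2 53/10 367/60 209/36
  167/40 287/50 547/100 337/60
  197/40 91/20 148/25 59/10
  47/12 217/40 231/40 19/3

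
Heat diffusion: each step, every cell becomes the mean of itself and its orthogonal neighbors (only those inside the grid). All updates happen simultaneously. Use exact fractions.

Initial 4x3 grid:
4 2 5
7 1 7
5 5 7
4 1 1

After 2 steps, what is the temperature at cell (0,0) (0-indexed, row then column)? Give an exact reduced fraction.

Step 1: cell (0,0) = 13/3
Step 2: cell (0,0) = 139/36
Full grid after step 2:
  139/36 41/10 38/9
  547/120 409/100 143/30
  499/120 106/25 21/5
  34/9 773/240 43/12

Answer: 139/36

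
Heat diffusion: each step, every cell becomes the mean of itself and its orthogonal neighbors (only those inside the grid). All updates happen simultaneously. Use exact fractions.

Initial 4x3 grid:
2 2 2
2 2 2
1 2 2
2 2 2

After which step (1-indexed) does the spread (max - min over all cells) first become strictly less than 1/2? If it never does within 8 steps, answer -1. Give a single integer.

Answer: 1

Derivation:
Step 1: max=2, min=5/3, spread=1/3
  -> spread < 1/2 first at step 1
Step 2: max=2, min=209/120, spread=31/120
Step 3: max=2, min=1949/1080, spread=211/1080
Step 4: max=3553/1800, min=199103/108000, spread=14077/108000
Step 5: max=212317/108000, min=1803593/972000, spread=5363/48600
Step 6: max=117131/60000, min=54579191/29160000, spread=93859/1166400
Step 7: max=189063533/97200000, min=3288925519/1749600000, spread=4568723/69984000
Step 8: max=5650381111/2916000000, min=198171564371/104976000000, spread=8387449/167961600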